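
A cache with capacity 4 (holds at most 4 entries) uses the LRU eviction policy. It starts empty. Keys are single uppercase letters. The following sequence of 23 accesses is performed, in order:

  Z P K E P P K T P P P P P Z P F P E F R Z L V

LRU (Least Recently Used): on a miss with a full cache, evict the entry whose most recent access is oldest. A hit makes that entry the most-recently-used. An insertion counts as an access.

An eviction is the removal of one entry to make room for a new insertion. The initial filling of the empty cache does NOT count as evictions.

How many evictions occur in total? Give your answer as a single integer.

Answer: 8

Derivation:
LRU simulation (capacity=4):
  1. access Z: MISS. Cache (LRU->MRU): [Z]
  2. access P: MISS. Cache (LRU->MRU): [Z P]
  3. access K: MISS. Cache (LRU->MRU): [Z P K]
  4. access E: MISS. Cache (LRU->MRU): [Z P K E]
  5. access P: HIT. Cache (LRU->MRU): [Z K E P]
  6. access P: HIT. Cache (LRU->MRU): [Z K E P]
  7. access K: HIT. Cache (LRU->MRU): [Z E P K]
  8. access T: MISS, evict Z. Cache (LRU->MRU): [E P K T]
  9. access P: HIT. Cache (LRU->MRU): [E K T P]
  10. access P: HIT. Cache (LRU->MRU): [E K T P]
  11. access P: HIT. Cache (LRU->MRU): [E K T P]
  12. access P: HIT. Cache (LRU->MRU): [E K T P]
  13. access P: HIT. Cache (LRU->MRU): [E K T P]
  14. access Z: MISS, evict E. Cache (LRU->MRU): [K T P Z]
  15. access P: HIT. Cache (LRU->MRU): [K T Z P]
  16. access F: MISS, evict K. Cache (LRU->MRU): [T Z P F]
  17. access P: HIT. Cache (LRU->MRU): [T Z F P]
  18. access E: MISS, evict T. Cache (LRU->MRU): [Z F P E]
  19. access F: HIT. Cache (LRU->MRU): [Z P E F]
  20. access R: MISS, evict Z. Cache (LRU->MRU): [P E F R]
  21. access Z: MISS, evict P. Cache (LRU->MRU): [E F R Z]
  22. access L: MISS, evict E. Cache (LRU->MRU): [F R Z L]
  23. access V: MISS, evict F. Cache (LRU->MRU): [R Z L V]
Total: 11 hits, 12 misses, 8 evictions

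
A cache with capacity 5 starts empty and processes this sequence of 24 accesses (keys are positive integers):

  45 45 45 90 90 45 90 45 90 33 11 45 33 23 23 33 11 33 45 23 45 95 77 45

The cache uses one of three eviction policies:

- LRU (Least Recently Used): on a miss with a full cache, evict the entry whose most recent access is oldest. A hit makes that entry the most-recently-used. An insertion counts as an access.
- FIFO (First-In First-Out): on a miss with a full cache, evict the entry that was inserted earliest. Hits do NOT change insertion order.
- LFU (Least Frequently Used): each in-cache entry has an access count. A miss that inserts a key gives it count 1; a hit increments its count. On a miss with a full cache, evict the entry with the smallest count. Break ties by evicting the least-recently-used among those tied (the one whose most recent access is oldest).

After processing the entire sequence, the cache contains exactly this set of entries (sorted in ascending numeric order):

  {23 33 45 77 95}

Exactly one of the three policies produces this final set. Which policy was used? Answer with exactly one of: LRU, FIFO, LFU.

Simulating under each policy and comparing final sets:
  LRU: final set = {23 33 45 77 95} -> MATCHES target
  FIFO: final set = {11 23 45 77 95} -> differs
  LFU: final set = {23 33 45 77 90} -> differs
Only LRU produces the target set.

Answer: LRU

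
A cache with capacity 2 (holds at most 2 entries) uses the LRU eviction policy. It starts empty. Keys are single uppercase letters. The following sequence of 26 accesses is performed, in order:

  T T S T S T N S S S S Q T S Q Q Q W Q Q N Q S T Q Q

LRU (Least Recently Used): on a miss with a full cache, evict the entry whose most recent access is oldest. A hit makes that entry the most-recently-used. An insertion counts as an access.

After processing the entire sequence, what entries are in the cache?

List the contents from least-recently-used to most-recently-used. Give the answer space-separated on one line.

LRU simulation (capacity=2):
  1. access T: MISS. Cache (LRU->MRU): [T]
  2. access T: HIT. Cache (LRU->MRU): [T]
  3. access S: MISS. Cache (LRU->MRU): [T S]
  4. access T: HIT. Cache (LRU->MRU): [S T]
  5. access S: HIT. Cache (LRU->MRU): [T S]
  6. access T: HIT. Cache (LRU->MRU): [S T]
  7. access N: MISS, evict S. Cache (LRU->MRU): [T N]
  8. access S: MISS, evict T. Cache (LRU->MRU): [N S]
  9. access S: HIT. Cache (LRU->MRU): [N S]
  10. access S: HIT. Cache (LRU->MRU): [N S]
  11. access S: HIT. Cache (LRU->MRU): [N S]
  12. access Q: MISS, evict N. Cache (LRU->MRU): [S Q]
  13. access T: MISS, evict S. Cache (LRU->MRU): [Q T]
  14. access S: MISS, evict Q. Cache (LRU->MRU): [T S]
  15. access Q: MISS, evict T. Cache (LRU->MRU): [S Q]
  16. access Q: HIT. Cache (LRU->MRU): [S Q]
  17. access Q: HIT. Cache (LRU->MRU): [S Q]
  18. access W: MISS, evict S. Cache (LRU->MRU): [Q W]
  19. access Q: HIT. Cache (LRU->MRU): [W Q]
  20. access Q: HIT. Cache (LRU->MRU): [W Q]
  21. access N: MISS, evict W. Cache (LRU->MRU): [Q N]
  22. access Q: HIT. Cache (LRU->MRU): [N Q]
  23. access S: MISS, evict N. Cache (LRU->MRU): [Q S]
  24. access T: MISS, evict Q. Cache (LRU->MRU): [S T]
  25. access Q: MISS, evict S. Cache (LRU->MRU): [T Q]
  26. access Q: HIT. Cache (LRU->MRU): [T Q]
Total: 13 hits, 13 misses, 11 evictions

Answer: T Q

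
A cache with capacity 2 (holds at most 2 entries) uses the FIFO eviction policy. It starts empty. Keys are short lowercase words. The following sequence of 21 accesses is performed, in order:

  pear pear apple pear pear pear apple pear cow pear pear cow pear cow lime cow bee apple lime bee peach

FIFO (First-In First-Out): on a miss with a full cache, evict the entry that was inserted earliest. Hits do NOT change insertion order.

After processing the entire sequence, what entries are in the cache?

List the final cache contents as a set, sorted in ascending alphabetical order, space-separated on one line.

FIFO simulation (capacity=2):
  1. access pear: MISS. Cache (old->new): [pear]
  2. access pear: HIT. Cache (old->new): [pear]
  3. access apple: MISS. Cache (old->new): [pear apple]
  4. access pear: HIT. Cache (old->new): [pear apple]
  5. access pear: HIT. Cache (old->new): [pear apple]
  6. access pear: HIT. Cache (old->new): [pear apple]
  7. access apple: HIT. Cache (old->new): [pear apple]
  8. access pear: HIT. Cache (old->new): [pear apple]
  9. access cow: MISS, evict pear. Cache (old->new): [apple cow]
  10. access pear: MISS, evict apple. Cache (old->new): [cow pear]
  11. access pear: HIT. Cache (old->new): [cow pear]
  12. access cow: HIT. Cache (old->new): [cow pear]
  13. access pear: HIT. Cache (old->new): [cow pear]
  14. access cow: HIT. Cache (old->new): [cow pear]
  15. access lime: MISS, evict cow. Cache (old->new): [pear lime]
  16. access cow: MISS, evict pear. Cache (old->new): [lime cow]
  17. access bee: MISS, evict lime. Cache (old->new): [cow bee]
  18. access apple: MISS, evict cow. Cache (old->new): [bee apple]
  19. access lime: MISS, evict bee. Cache (old->new): [apple lime]
  20. access bee: MISS, evict apple. Cache (old->new): [lime bee]
  21. access peach: MISS, evict lime. Cache (old->new): [bee peach]
Total: 10 hits, 11 misses, 9 evictions

Answer: bee peach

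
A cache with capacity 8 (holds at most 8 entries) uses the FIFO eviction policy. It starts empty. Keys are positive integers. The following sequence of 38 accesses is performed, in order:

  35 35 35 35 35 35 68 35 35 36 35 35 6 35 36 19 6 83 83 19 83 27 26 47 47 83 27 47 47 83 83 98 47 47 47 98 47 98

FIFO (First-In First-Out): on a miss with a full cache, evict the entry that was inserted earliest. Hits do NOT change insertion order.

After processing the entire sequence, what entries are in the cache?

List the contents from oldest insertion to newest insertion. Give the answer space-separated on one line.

Answer: 36 6 19 83 27 26 47 98

Derivation:
FIFO simulation (capacity=8):
  1. access 35: MISS. Cache (old->new): [35]
  2. access 35: HIT. Cache (old->new): [35]
  3. access 35: HIT. Cache (old->new): [35]
  4. access 35: HIT. Cache (old->new): [35]
  5. access 35: HIT. Cache (old->new): [35]
  6. access 35: HIT. Cache (old->new): [35]
  7. access 68: MISS. Cache (old->new): [35 68]
  8. access 35: HIT. Cache (old->new): [35 68]
  9. access 35: HIT. Cache (old->new): [35 68]
  10. access 36: MISS. Cache (old->new): [35 68 36]
  11. access 35: HIT. Cache (old->new): [35 68 36]
  12. access 35: HIT. Cache (old->new): [35 68 36]
  13. access 6: MISS. Cache (old->new): [35 68 36 6]
  14. access 35: HIT. Cache (old->new): [35 68 36 6]
  15. access 36: HIT. Cache (old->new): [35 68 36 6]
  16. access 19: MISS. Cache (old->new): [35 68 36 6 19]
  17. access 6: HIT. Cache (old->new): [35 68 36 6 19]
  18. access 83: MISS. Cache (old->new): [35 68 36 6 19 83]
  19. access 83: HIT. Cache (old->new): [35 68 36 6 19 83]
  20. access 19: HIT. Cache (old->new): [35 68 36 6 19 83]
  21. access 83: HIT. Cache (old->new): [35 68 36 6 19 83]
  22. access 27: MISS. Cache (old->new): [35 68 36 6 19 83 27]
  23. access 26: MISS. Cache (old->new): [35 68 36 6 19 83 27 26]
  24. access 47: MISS, evict 35. Cache (old->new): [68 36 6 19 83 27 26 47]
  25. access 47: HIT. Cache (old->new): [68 36 6 19 83 27 26 47]
  26. access 83: HIT. Cache (old->new): [68 36 6 19 83 27 26 47]
  27. access 27: HIT. Cache (old->new): [68 36 6 19 83 27 26 47]
  28. access 47: HIT. Cache (old->new): [68 36 6 19 83 27 26 47]
  29. access 47: HIT. Cache (old->new): [68 36 6 19 83 27 26 47]
  30. access 83: HIT. Cache (old->new): [68 36 6 19 83 27 26 47]
  31. access 83: HIT. Cache (old->new): [68 36 6 19 83 27 26 47]
  32. access 98: MISS, evict 68. Cache (old->new): [36 6 19 83 27 26 47 98]
  33. access 47: HIT. Cache (old->new): [36 6 19 83 27 26 47 98]
  34. access 47: HIT. Cache (old->new): [36 6 19 83 27 26 47 98]
  35. access 47: HIT. Cache (old->new): [36 6 19 83 27 26 47 98]
  36. access 98: HIT. Cache (old->new): [36 6 19 83 27 26 47 98]
  37. access 47: HIT. Cache (old->new): [36 6 19 83 27 26 47 98]
  38. access 98: HIT. Cache (old->new): [36 6 19 83 27 26 47 98]
Total: 28 hits, 10 misses, 2 evictions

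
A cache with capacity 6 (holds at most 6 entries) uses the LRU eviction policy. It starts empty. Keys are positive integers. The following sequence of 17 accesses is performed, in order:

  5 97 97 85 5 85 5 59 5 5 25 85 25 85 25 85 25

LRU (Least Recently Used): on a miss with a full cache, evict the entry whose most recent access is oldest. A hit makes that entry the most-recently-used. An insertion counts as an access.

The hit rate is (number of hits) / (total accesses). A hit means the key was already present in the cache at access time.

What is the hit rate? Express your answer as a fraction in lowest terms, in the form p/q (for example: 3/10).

Answer: 12/17

Derivation:
LRU simulation (capacity=6):
  1. access 5: MISS. Cache (LRU->MRU): [5]
  2. access 97: MISS. Cache (LRU->MRU): [5 97]
  3. access 97: HIT. Cache (LRU->MRU): [5 97]
  4. access 85: MISS. Cache (LRU->MRU): [5 97 85]
  5. access 5: HIT. Cache (LRU->MRU): [97 85 5]
  6. access 85: HIT. Cache (LRU->MRU): [97 5 85]
  7. access 5: HIT. Cache (LRU->MRU): [97 85 5]
  8. access 59: MISS. Cache (LRU->MRU): [97 85 5 59]
  9. access 5: HIT. Cache (LRU->MRU): [97 85 59 5]
  10. access 5: HIT. Cache (LRU->MRU): [97 85 59 5]
  11. access 25: MISS. Cache (LRU->MRU): [97 85 59 5 25]
  12. access 85: HIT. Cache (LRU->MRU): [97 59 5 25 85]
  13. access 25: HIT. Cache (LRU->MRU): [97 59 5 85 25]
  14. access 85: HIT. Cache (LRU->MRU): [97 59 5 25 85]
  15. access 25: HIT. Cache (LRU->MRU): [97 59 5 85 25]
  16. access 85: HIT. Cache (LRU->MRU): [97 59 5 25 85]
  17. access 25: HIT. Cache (LRU->MRU): [97 59 5 85 25]
Total: 12 hits, 5 misses, 0 evictions

Hit rate = 12/17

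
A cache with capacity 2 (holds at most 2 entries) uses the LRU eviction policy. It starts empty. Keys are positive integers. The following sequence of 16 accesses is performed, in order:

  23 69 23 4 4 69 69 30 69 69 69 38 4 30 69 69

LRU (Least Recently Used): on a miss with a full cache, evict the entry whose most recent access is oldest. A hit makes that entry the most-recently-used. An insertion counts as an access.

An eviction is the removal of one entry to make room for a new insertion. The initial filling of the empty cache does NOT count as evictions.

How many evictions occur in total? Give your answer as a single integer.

Answer: 7

Derivation:
LRU simulation (capacity=2):
  1. access 23: MISS. Cache (LRU->MRU): [23]
  2. access 69: MISS. Cache (LRU->MRU): [23 69]
  3. access 23: HIT. Cache (LRU->MRU): [69 23]
  4. access 4: MISS, evict 69. Cache (LRU->MRU): [23 4]
  5. access 4: HIT. Cache (LRU->MRU): [23 4]
  6. access 69: MISS, evict 23. Cache (LRU->MRU): [4 69]
  7. access 69: HIT. Cache (LRU->MRU): [4 69]
  8. access 30: MISS, evict 4. Cache (LRU->MRU): [69 30]
  9. access 69: HIT. Cache (LRU->MRU): [30 69]
  10. access 69: HIT. Cache (LRU->MRU): [30 69]
  11. access 69: HIT. Cache (LRU->MRU): [30 69]
  12. access 38: MISS, evict 30. Cache (LRU->MRU): [69 38]
  13. access 4: MISS, evict 69. Cache (LRU->MRU): [38 4]
  14. access 30: MISS, evict 38. Cache (LRU->MRU): [4 30]
  15. access 69: MISS, evict 4. Cache (LRU->MRU): [30 69]
  16. access 69: HIT. Cache (LRU->MRU): [30 69]
Total: 7 hits, 9 misses, 7 evictions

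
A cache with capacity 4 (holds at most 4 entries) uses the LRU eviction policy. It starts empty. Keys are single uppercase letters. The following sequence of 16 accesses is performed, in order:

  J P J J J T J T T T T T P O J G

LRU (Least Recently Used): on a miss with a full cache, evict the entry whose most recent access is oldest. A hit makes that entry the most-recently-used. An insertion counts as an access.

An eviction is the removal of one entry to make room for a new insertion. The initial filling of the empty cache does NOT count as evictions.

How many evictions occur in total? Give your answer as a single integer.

LRU simulation (capacity=4):
  1. access J: MISS. Cache (LRU->MRU): [J]
  2. access P: MISS. Cache (LRU->MRU): [J P]
  3. access J: HIT. Cache (LRU->MRU): [P J]
  4. access J: HIT. Cache (LRU->MRU): [P J]
  5. access J: HIT. Cache (LRU->MRU): [P J]
  6. access T: MISS. Cache (LRU->MRU): [P J T]
  7. access J: HIT. Cache (LRU->MRU): [P T J]
  8. access T: HIT. Cache (LRU->MRU): [P J T]
  9. access T: HIT. Cache (LRU->MRU): [P J T]
  10. access T: HIT. Cache (LRU->MRU): [P J T]
  11. access T: HIT. Cache (LRU->MRU): [P J T]
  12. access T: HIT. Cache (LRU->MRU): [P J T]
  13. access P: HIT. Cache (LRU->MRU): [J T P]
  14. access O: MISS. Cache (LRU->MRU): [J T P O]
  15. access J: HIT. Cache (LRU->MRU): [T P O J]
  16. access G: MISS, evict T. Cache (LRU->MRU): [P O J G]
Total: 11 hits, 5 misses, 1 evictions

Answer: 1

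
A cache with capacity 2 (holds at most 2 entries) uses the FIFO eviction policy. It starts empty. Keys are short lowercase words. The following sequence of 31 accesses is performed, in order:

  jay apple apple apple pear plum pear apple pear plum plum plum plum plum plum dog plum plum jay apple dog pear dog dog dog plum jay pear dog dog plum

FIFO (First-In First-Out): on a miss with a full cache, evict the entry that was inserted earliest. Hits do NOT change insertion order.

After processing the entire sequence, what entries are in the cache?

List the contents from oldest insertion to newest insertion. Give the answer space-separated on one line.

Answer: dog plum

Derivation:
FIFO simulation (capacity=2):
  1. access jay: MISS. Cache (old->new): [jay]
  2. access apple: MISS. Cache (old->new): [jay apple]
  3. access apple: HIT. Cache (old->new): [jay apple]
  4. access apple: HIT. Cache (old->new): [jay apple]
  5. access pear: MISS, evict jay. Cache (old->new): [apple pear]
  6. access plum: MISS, evict apple. Cache (old->new): [pear plum]
  7. access pear: HIT. Cache (old->new): [pear plum]
  8. access apple: MISS, evict pear. Cache (old->new): [plum apple]
  9. access pear: MISS, evict plum. Cache (old->new): [apple pear]
  10. access plum: MISS, evict apple. Cache (old->new): [pear plum]
  11. access plum: HIT. Cache (old->new): [pear plum]
  12. access plum: HIT. Cache (old->new): [pear plum]
  13. access plum: HIT. Cache (old->new): [pear plum]
  14. access plum: HIT. Cache (old->new): [pear plum]
  15. access plum: HIT. Cache (old->new): [pear plum]
  16. access dog: MISS, evict pear. Cache (old->new): [plum dog]
  17. access plum: HIT. Cache (old->new): [plum dog]
  18. access plum: HIT. Cache (old->new): [plum dog]
  19. access jay: MISS, evict plum. Cache (old->new): [dog jay]
  20. access apple: MISS, evict dog. Cache (old->new): [jay apple]
  21. access dog: MISS, evict jay. Cache (old->new): [apple dog]
  22. access pear: MISS, evict apple. Cache (old->new): [dog pear]
  23. access dog: HIT. Cache (old->new): [dog pear]
  24. access dog: HIT. Cache (old->new): [dog pear]
  25. access dog: HIT. Cache (old->new): [dog pear]
  26. access plum: MISS, evict dog. Cache (old->new): [pear plum]
  27. access jay: MISS, evict pear. Cache (old->new): [plum jay]
  28. access pear: MISS, evict plum. Cache (old->new): [jay pear]
  29. access dog: MISS, evict jay. Cache (old->new): [pear dog]
  30. access dog: HIT. Cache (old->new): [pear dog]
  31. access plum: MISS, evict pear. Cache (old->new): [dog plum]
Total: 14 hits, 17 misses, 15 evictions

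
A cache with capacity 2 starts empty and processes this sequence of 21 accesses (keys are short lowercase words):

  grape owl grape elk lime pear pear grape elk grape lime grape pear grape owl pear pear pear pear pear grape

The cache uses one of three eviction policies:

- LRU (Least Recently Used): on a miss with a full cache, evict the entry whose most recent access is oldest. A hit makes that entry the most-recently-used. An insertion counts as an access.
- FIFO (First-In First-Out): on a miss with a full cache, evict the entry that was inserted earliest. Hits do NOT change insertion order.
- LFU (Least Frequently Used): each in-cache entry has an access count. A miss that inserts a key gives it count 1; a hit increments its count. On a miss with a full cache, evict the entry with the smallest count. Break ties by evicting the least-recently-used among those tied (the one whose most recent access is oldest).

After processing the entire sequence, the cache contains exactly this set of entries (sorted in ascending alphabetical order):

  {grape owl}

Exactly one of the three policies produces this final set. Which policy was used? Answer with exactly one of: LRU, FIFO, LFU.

Simulating under each policy and comparing final sets:
  LRU: final set = {grape pear} -> differs
  FIFO: final set = {grape owl} -> MATCHES target
  LFU: final set = {grape pear} -> differs
Only FIFO produces the target set.

Answer: FIFO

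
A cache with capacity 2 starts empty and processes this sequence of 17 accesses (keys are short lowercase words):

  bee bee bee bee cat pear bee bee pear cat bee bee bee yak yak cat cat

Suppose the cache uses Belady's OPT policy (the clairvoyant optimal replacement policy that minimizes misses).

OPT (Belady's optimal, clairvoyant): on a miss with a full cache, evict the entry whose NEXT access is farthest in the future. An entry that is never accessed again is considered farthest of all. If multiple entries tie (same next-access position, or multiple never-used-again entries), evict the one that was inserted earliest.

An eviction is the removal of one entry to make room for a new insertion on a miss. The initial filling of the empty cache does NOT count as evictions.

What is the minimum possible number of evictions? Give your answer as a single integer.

Answer: 3

Derivation:
OPT (Belady) simulation (capacity=2):
  1. access bee: MISS. Cache: [bee]
  2. access bee: HIT. Next use of bee: step 3. Cache: [bee]
  3. access bee: HIT. Next use of bee: step 4. Cache: [bee]
  4. access bee: HIT. Next use of bee: step 7. Cache: [bee]
  5. access cat: MISS. Cache: [bee cat]
  6. access pear: MISS, evict cat (next use: step 10). Cache: [bee pear]
  7. access bee: HIT. Next use of bee: step 8. Cache: [bee pear]
  8. access bee: HIT. Next use of bee: step 11. Cache: [bee pear]
  9. access pear: HIT. Next use of pear: never. Cache: [bee pear]
  10. access cat: MISS, evict pear (next use: never). Cache: [bee cat]
  11. access bee: HIT. Next use of bee: step 12. Cache: [bee cat]
  12. access bee: HIT. Next use of bee: step 13. Cache: [bee cat]
  13. access bee: HIT. Next use of bee: never. Cache: [bee cat]
  14. access yak: MISS, evict bee (next use: never). Cache: [cat yak]
  15. access yak: HIT. Next use of yak: never. Cache: [cat yak]
  16. access cat: HIT. Next use of cat: step 17. Cache: [cat yak]
  17. access cat: HIT. Next use of cat: never. Cache: [cat yak]
Total: 12 hits, 5 misses, 3 evictions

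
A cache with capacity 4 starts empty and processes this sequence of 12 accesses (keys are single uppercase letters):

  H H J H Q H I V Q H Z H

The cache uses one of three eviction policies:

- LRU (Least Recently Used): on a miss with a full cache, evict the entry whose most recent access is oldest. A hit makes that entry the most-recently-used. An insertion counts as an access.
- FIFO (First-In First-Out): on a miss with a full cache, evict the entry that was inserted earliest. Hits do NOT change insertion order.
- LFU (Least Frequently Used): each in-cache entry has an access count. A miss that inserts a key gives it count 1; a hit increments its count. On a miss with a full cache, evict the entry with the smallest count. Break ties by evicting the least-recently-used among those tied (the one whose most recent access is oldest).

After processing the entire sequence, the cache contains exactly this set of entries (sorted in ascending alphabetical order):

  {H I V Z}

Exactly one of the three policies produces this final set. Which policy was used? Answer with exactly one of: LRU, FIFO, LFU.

Simulating under each policy and comparing final sets:
  LRU: final set = {H Q V Z} -> differs
  FIFO: final set = {H I V Z} -> MATCHES target
  LFU: final set = {H Q V Z} -> differs
Only FIFO produces the target set.

Answer: FIFO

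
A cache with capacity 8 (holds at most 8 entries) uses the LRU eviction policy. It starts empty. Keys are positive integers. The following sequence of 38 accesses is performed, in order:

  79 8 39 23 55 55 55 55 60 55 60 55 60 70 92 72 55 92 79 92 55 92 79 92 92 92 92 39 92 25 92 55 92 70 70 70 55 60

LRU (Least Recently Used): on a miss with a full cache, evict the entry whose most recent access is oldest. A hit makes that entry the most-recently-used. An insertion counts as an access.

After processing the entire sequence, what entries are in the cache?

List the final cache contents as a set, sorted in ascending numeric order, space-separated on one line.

Answer: 25 39 55 60 70 72 79 92

Derivation:
LRU simulation (capacity=8):
  1. access 79: MISS. Cache (LRU->MRU): [79]
  2. access 8: MISS. Cache (LRU->MRU): [79 8]
  3. access 39: MISS. Cache (LRU->MRU): [79 8 39]
  4. access 23: MISS. Cache (LRU->MRU): [79 8 39 23]
  5. access 55: MISS. Cache (LRU->MRU): [79 8 39 23 55]
  6. access 55: HIT. Cache (LRU->MRU): [79 8 39 23 55]
  7. access 55: HIT. Cache (LRU->MRU): [79 8 39 23 55]
  8. access 55: HIT. Cache (LRU->MRU): [79 8 39 23 55]
  9. access 60: MISS. Cache (LRU->MRU): [79 8 39 23 55 60]
  10. access 55: HIT. Cache (LRU->MRU): [79 8 39 23 60 55]
  11. access 60: HIT. Cache (LRU->MRU): [79 8 39 23 55 60]
  12. access 55: HIT. Cache (LRU->MRU): [79 8 39 23 60 55]
  13. access 60: HIT. Cache (LRU->MRU): [79 8 39 23 55 60]
  14. access 70: MISS. Cache (LRU->MRU): [79 8 39 23 55 60 70]
  15. access 92: MISS. Cache (LRU->MRU): [79 8 39 23 55 60 70 92]
  16. access 72: MISS, evict 79. Cache (LRU->MRU): [8 39 23 55 60 70 92 72]
  17. access 55: HIT. Cache (LRU->MRU): [8 39 23 60 70 92 72 55]
  18. access 92: HIT. Cache (LRU->MRU): [8 39 23 60 70 72 55 92]
  19. access 79: MISS, evict 8. Cache (LRU->MRU): [39 23 60 70 72 55 92 79]
  20. access 92: HIT. Cache (LRU->MRU): [39 23 60 70 72 55 79 92]
  21. access 55: HIT. Cache (LRU->MRU): [39 23 60 70 72 79 92 55]
  22. access 92: HIT. Cache (LRU->MRU): [39 23 60 70 72 79 55 92]
  23. access 79: HIT. Cache (LRU->MRU): [39 23 60 70 72 55 92 79]
  24. access 92: HIT. Cache (LRU->MRU): [39 23 60 70 72 55 79 92]
  25. access 92: HIT. Cache (LRU->MRU): [39 23 60 70 72 55 79 92]
  26. access 92: HIT. Cache (LRU->MRU): [39 23 60 70 72 55 79 92]
  27. access 92: HIT. Cache (LRU->MRU): [39 23 60 70 72 55 79 92]
  28. access 39: HIT. Cache (LRU->MRU): [23 60 70 72 55 79 92 39]
  29. access 92: HIT. Cache (LRU->MRU): [23 60 70 72 55 79 39 92]
  30. access 25: MISS, evict 23. Cache (LRU->MRU): [60 70 72 55 79 39 92 25]
  31. access 92: HIT. Cache (LRU->MRU): [60 70 72 55 79 39 25 92]
  32. access 55: HIT. Cache (LRU->MRU): [60 70 72 79 39 25 92 55]
  33. access 92: HIT. Cache (LRU->MRU): [60 70 72 79 39 25 55 92]
  34. access 70: HIT. Cache (LRU->MRU): [60 72 79 39 25 55 92 70]
  35. access 70: HIT. Cache (LRU->MRU): [60 72 79 39 25 55 92 70]
  36. access 70: HIT. Cache (LRU->MRU): [60 72 79 39 25 55 92 70]
  37. access 55: HIT. Cache (LRU->MRU): [60 72 79 39 25 92 70 55]
  38. access 60: HIT. Cache (LRU->MRU): [72 79 39 25 92 70 55 60]
Total: 27 hits, 11 misses, 3 evictions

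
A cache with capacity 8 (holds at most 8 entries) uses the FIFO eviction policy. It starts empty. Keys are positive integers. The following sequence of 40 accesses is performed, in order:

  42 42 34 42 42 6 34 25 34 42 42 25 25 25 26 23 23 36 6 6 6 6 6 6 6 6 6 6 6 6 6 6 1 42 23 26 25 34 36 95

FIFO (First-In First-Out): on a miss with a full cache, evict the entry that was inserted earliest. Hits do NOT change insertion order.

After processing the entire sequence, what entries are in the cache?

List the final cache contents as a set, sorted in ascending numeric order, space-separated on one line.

Answer: 1 6 23 25 26 34 36 95

Derivation:
FIFO simulation (capacity=8):
  1. access 42: MISS. Cache (old->new): [42]
  2. access 42: HIT. Cache (old->new): [42]
  3. access 34: MISS. Cache (old->new): [42 34]
  4. access 42: HIT. Cache (old->new): [42 34]
  5. access 42: HIT. Cache (old->new): [42 34]
  6. access 6: MISS. Cache (old->new): [42 34 6]
  7. access 34: HIT. Cache (old->new): [42 34 6]
  8. access 25: MISS. Cache (old->new): [42 34 6 25]
  9. access 34: HIT. Cache (old->new): [42 34 6 25]
  10. access 42: HIT. Cache (old->new): [42 34 6 25]
  11. access 42: HIT. Cache (old->new): [42 34 6 25]
  12. access 25: HIT. Cache (old->new): [42 34 6 25]
  13. access 25: HIT. Cache (old->new): [42 34 6 25]
  14. access 25: HIT. Cache (old->new): [42 34 6 25]
  15. access 26: MISS. Cache (old->new): [42 34 6 25 26]
  16. access 23: MISS. Cache (old->new): [42 34 6 25 26 23]
  17. access 23: HIT. Cache (old->new): [42 34 6 25 26 23]
  18. access 36: MISS. Cache (old->new): [42 34 6 25 26 23 36]
  19. access 6: HIT. Cache (old->new): [42 34 6 25 26 23 36]
  20. access 6: HIT. Cache (old->new): [42 34 6 25 26 23 36]
  21. access 6: HIT. Cache (old->new): [42 34 6 25 26 23 36]
  22. access 6: HIT. Cache (old->new): [42 34 6 25 26 23 36]
  23. access 6: HIT. Cache (old->new): [42 34 6 25 26 23 36]
  24. access 6: HIT. Cache (old->new): [42 34 6 25 26 23 36]
  25. access 6: HIT. Cache (old->new): [42 34 6 25 26 23 36]
  26. access 6: HIT. Cache (old->new): [42 34 6 25 26 23 36]
  27. access 6: HIT. Cache (old->new): [42 34 6 25 26 23 36]
  28. access 6: HIT. Cache (old->new): [42 34 6 25 26 23 36]
  29. access 6: HIT. Cache (old->new): [42 34 6 25 26 23 36]
  30. access 6: HIT. Cache (old->new): [42 34 6 25 26 23 36]
  31. access 6: HIT. Cache (old->new): [42 34 6 25 26 23 36]
  32. access 6: HIT. Cache (old->new): [42 34 6 25 26 23 36]
  33. access 1: MISS. Cache (old->new): [42 34 6 25 26 23 36 1]
  34. access 42: HIT. Cache (old->new): [42 34 6 25 26 23 36 1]
  35. access 23: HIT. Cache (old->new): [42 34 6 25 26 23 36 1]
  36. access 26: HIT. Cache (old->new): [42 34 6 25 26 23 36 1]
  37. access 25: HIT. Cache (old->new): [42 34 6 25 26 23 36 1]
  38. access 34: HIT. Cache (old->new): [42 34 6 25 26 23 36 1]
  39. access 36: HIT. Cache (old->new): [42 34 6 25 26 23 36 1]
  40. access 95: MISS, evict 42. Cache (old->new): [34 6 25 26 23 36 1 95]
Total: 31 hits, 9 misses, 1 evictions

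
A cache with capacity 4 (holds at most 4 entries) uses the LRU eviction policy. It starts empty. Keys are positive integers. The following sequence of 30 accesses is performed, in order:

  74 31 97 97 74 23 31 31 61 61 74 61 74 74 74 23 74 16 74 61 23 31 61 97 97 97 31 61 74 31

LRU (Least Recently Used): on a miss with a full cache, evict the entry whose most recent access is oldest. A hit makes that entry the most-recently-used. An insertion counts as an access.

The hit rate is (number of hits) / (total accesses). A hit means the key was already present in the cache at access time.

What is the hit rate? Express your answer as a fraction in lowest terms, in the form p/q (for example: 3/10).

Answer: 7/10

Derivation:
LRU simulation (capacity=4):
  1. access 74: MISS. Cache (LRU->MRU): [74]
  2. access 31: MISS. Cache (LRU->MRU): [74 31]
  3. access 97: MISS. Cache (LRU->MRU): [74 31 97]
  4. access 97: HIT. Cache (LRU->MRU): [74 31 97]
  5. access 74: HIT. Cache (LRU->MRU): [31 97 74]
  6. access 23: MISS. Cache (LRU->MRU): [31 97 74 23]
  7. access 31: HIT. Cache (LRU->MRU): [97 74 23 31]
  8. access 31: HIT. Cache (LRU->MRU): [97 74 23 31]
  9. access 61: MISS, evict 97. Cache (LRU->MRU): [74 23 31 61]
  10. access 61: HIT. Cache (LRU->MRU): [74 23 31 61]
  11. access 74: HIT. Cache (LRU->MRU): [23 31 61 74]
  12. access 61: HIT. Cache (LRU->MRU): [23 31 74 61]
  13. access 74: HIT. Cache (LRU->MRU): [23 31 61 74]
  14. access 74: HIT. Cache (LRU->MRU): [23 31 61 74]
  15. access 74: HIT. Cache (LRU->MRU): [23 31 61 74]
  16. access 23: HIT. Cache (LRU->MRU): [31 61 74 23]
  17. access 74: HIT. Cache (LRU->MRU): [31 61 23 74]
  18. access 16: MISS, evict 31. Cache (LRU->MRU): [61 23 74 16]
  19. access 74: HIT. Cache (LRU->MRU): [61 23 16 74]
  20. access 61: HIT. Cache (LRU->MRU): [23 16 74 61]
  21. access 23: HIT. Cache (LRU->MRU): [16 74 61 23]
  22. access 31: MISS, evict 16. Cache (LRU->MRU): [74 61 23 31]
  23. access 61: HIT. Cache (LRU->MRU): [74 23 31 61]
  24. access 97: MISS, evict 74. Cache (LRU->MRU): [23 31 61 97]
  25. access 97: HIT. Cache (LRU->MRU): [23 31 61 97]
  26. access 97: HIT. Cache (LRU->MRU): [23 31 61 97]
  27. access 31: HIT. Cache (LRU->MRU): [23 61 97 31]
  28. access 61: HIT. Cache (LRU->MRU): [23 97 31 61]
  29. access 74: MISS, evict 23. Cache (LRU->MRU): [97 31 61 74]
  30. access 31: HIT. Cache (LRU->MRU): [97 61 74 31]
Total: 21 hits, 9 misses, 5 evictions

Hit rate = 21/30 = 7/10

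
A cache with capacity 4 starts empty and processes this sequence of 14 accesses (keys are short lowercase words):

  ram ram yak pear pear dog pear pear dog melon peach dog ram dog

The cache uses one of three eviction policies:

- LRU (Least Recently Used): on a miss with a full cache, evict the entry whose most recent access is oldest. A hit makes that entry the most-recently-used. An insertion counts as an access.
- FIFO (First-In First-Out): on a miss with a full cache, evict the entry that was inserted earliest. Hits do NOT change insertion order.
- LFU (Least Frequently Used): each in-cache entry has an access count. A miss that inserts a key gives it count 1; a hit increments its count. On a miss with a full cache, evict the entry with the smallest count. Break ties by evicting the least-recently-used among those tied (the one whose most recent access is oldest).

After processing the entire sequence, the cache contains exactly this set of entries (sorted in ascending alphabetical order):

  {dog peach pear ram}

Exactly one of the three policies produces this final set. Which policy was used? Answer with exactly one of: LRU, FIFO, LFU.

Simulating under each policy and comparing final sets:
  LRU: final set = {dog melon peach ram} -> differs
  FIFO: final set = {dog melon peach ram} -> differs
  LFU: final set = {dog peach pear ram} -> MATCHES target
Only LFU produces the target set.

Answer: LFU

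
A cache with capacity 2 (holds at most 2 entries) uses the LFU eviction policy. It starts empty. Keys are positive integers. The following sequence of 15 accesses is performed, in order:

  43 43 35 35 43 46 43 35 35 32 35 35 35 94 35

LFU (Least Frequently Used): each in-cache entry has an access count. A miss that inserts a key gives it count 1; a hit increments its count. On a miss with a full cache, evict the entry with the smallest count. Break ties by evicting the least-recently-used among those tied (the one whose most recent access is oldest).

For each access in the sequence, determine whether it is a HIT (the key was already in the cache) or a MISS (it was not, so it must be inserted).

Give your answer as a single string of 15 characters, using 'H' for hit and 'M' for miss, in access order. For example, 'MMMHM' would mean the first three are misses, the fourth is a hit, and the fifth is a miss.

LFU simulation (capacity=2):
  1. access 43: MISS. Cache: [43(c=1)]
  2. access 43: HIT, count now 2. Cache: [43(c=2)]
  3. access 35: MISS. Cache: [35(c=1) 43(c=2)]
  4. access 35: HIT, count now 2. Cache: [43(c=2) 35(c=2)]
  5. access 43: HIT, count now 3. Cache: [35(c=2) 43(c=3)]
  6. access 46: MISS, evict 35(c=2). Cache: [46(c=1) 43(c=3)]
  7. access 43: HIT, count now 4. Cache: [46(c=1) 43(c=4)]
  8. access 35: MISS, evict 46(c=1). Cache: [35(c=1) 43(c=4)]
  9. access 35: HIT, count now 2. Cache: [35(c=2) 43(c=4)]
  10. access 32: MISS, evict 35(c=2). Cache: [32(c=1) 43(c=4)]
  11. access 35: MISS, evict 32(c=1). Cache: [35(c=1) 43(c=4)]
  12. access 35: HIT, count now 2. Cache: [35(c=2) 43(c=4)]
  13. access 35: HIT, count now 3. Cache: [35(c=3) 43(c=4)]
  14. access 94: MISS, evict 35(c=3). Cache: [94(c=1) 43(c=4)]
  15. access 35: MISS, evict 94(c=1). Cache: [35(c=1) 43(c=4)]
Total: 7 hits, 8 misses, 6 evictions

Answer: MHMHHMHMHMMHHMM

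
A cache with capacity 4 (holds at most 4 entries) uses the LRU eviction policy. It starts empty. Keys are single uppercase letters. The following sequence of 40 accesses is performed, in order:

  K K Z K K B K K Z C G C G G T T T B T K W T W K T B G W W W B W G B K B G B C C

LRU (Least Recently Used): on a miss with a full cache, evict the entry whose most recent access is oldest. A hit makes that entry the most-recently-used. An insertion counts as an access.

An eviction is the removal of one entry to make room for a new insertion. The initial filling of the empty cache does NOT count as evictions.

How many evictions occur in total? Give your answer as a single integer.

LRU simulation (capacity=4):
  1. access K: MISS. Cache (LRU->MRU): [K]
  2. access K: HIT. Cache (LRU->MRU): [K]
  3. access Z: MISS. Cache (LRU->MRU): [K Z]
  4. access K: HIT. Cache (LRU->MRU): [Z K]
  5. access K: HIT. Cache (LRU->MRU): [Z K]
  6. access B: MISS. Cache (LRU->MRU): [Z K B]
  7. access K: HIT. Cache (LRU->MRU): [Z B K]
  8. access K: HIT. Cache (LRU->MRU): [Z B K]
  9. access Z: HIT. Cache (LRU->MRU): [B K Z]
  10. access C: MISS. Cache (LRU->MRU): [B K Z C]
  11. access G: MISS, evict B. Cache (LRU->MRU): [K Z C G]
  12. access C: HIT. Cache (LRU->MRU): [K Z G C]
  13. access G: HIT. Cache (LRU->MRU): [K Z C G]
  14. access G: HIT. Cache (LRU->MRU): [K Z C G]
  15. access T: MISS, evict K. Cache (LRU->MRU): [Z C G T]
  16. access T: HIT. Cache (LRU->MRU): [Z C G T]
  17. access T: HIT. Cache (LRU->MRU): [Z C G T]
  18. access B: MISS, evict Z. Cache (LRU->MRU): [C G T B]
  19. access T: HIT. Cache (LRU->MRU): [C G B T]
  20. access K: MISS, evict C. Cache (LRU->MRU): [G B T K]
  21. access W: MISS, evict G. Cache (LRU->MRU): [B T K W]
  22. access T: HIT. Cache (LRU->MRU): [B K W T]
  23. access W: HIT. Cache (LRU->MRU): [B K T W]
  24. access K: HIT. Cache (LRU->MRU): [B T W K]
  25. access T: HIT. Cache (LRU->MRU): [B W K T]
  26. access B: HIT. Cache (LRU->MRU): [W K T B]
  27. access G: MISS, evict W. Cache (LRU->MRU): [K T B G]
  28. access W: MISS, evict K. Cache (LRU->MRU): [T B G W]
  29. access W: HIT. Cache (LRU->MRU): [T B G W]
  30. access W: HIT. Cache (LRU->MRU): [T B G W]
  31. access B: HIT. Cache (LRU->MRU): [T G W B]
  32. access W: HIT. Cache (LRU->MRU): [T G B W]
  33. access G: HIT. Cache (LRU->MRU): [T B W G]
  34. access B: HIT. Cache (LRU->MRU): [T W G B]
  35. access K: MISS, evict T. Cache (LRU->MRU): [W G B K]
  36. access B: HIT. Cache (LRU->MRU): [W G K B]
  37. access G: HIT. Cache (LRU->MRU): [W K B G]
  38. access B: HIT. Cache (LRU->MRU): [W K G B]
  39. access C: MISS, evict W. Cache (LRU->MRU): [K G B C]
  40. access C: HIT. Cache (LRU->MRU): [K G B C]
Total: 27 hits, 13 misses, 9 evictions

Answer: 9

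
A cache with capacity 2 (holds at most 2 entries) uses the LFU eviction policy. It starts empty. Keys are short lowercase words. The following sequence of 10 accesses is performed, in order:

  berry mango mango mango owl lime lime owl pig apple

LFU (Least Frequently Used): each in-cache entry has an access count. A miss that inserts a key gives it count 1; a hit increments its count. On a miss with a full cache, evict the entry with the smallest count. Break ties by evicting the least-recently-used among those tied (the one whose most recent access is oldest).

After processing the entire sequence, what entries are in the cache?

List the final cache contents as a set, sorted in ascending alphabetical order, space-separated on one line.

Answer: apple mango

Derivation:
LFU simulation (capacity=2):
  1. access berry: MISS. Cache: [berry(c=1)]
  2. access mango: MISS. Cache: [berry(c=1) mango(c=1)]
  3. access mango: HIT, count now 2. Cache: [berry(c=1) mango(c=2)]
  4. access mango: HIT, count now 3. Cache: [berry(c=1) mango(c=3)]
  5. access owl: MISS, evict berry(c=1). Cache: [owl(c=1) mango(c=3)]
  6. access lime: MISS, evict owl(c=1). Cache: [lime(c=1) mango(c=3)]
  7. access lime: HIT, count now 2. Cache: [lime(c=2) mango(c=3)]
  8. access owl: MISS, evict lime(c=2). Cache: [owl(c=1) mango(c=3)]
  9. access pig: MISS, evict owl(c=1). Cache: [pig(c=1) mango(c=3)]
  10. access apple: MISS, evict pig(c=1). Cache: [apple(c=1) mango(c=3)]
Total: 3 hits, 7 misses, 5 evictions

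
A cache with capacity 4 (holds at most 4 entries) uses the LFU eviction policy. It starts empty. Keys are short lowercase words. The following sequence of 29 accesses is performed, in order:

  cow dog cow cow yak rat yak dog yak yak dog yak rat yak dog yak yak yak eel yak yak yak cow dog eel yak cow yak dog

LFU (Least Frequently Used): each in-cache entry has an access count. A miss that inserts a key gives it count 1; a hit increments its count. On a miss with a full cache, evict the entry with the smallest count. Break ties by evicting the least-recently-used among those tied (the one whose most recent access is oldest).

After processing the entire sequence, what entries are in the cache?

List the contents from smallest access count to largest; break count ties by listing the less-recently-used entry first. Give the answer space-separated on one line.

Answer: eel cow dog yak

Derivation:
LFU simulation (capacity=4):
  1. access cow: MISS. Cache: [cow(c=1)]
  2. access dog: MISS. Cache: [cow(c=1) dog(c=1)]
  3. access cow: HIT, count now 2. Cache: [dog(c=1) cow(c=2)]
  4. access cow: HIT, count now 3. Cache: [dog(c=1) cow(c=3)]
  5. access yak: MISS. Cache: [dog(c=1) yak(c=1) cow(c=3)]
  6. access rat: MISS. Cache: [dog(c=1) yak(c=1) rat(c=1) cow(c=3)]
  7. access yak: HIT, count now 2. Cache: [dog(c=1) rat(c=1) yak(c=2) cow(c=3)]
  8. access dog: HIT, count now 2. Cache: [rat(c=1) yak(c=2) dog(c=2) cow(c=3)]
  9. access yak: HIT, count now 3. Cache: [rat(c=1) dog(c=2) cow(c=3) yak(c=3)]
  10. access yak: HIT, count now 4. Cache: [rat(c=1) dog(c=2) cow(c=3) yak(c=4)]
  11. access dog: HIT, count now 3. Cache: [rat(c=1) cow(c=3) dog(c=3) yak(c=4)]
  12. access yak: HIT, count now 5. Cache: [rat(c=1) cow(c=3) dog(c=3) yak(c=5)]
  13. access rat: HIT, count now 2. Cache: [rat(c=2) cow(c=3) dog(c=3) yak(c=5)]
  14. access yak: HIT, count now 6. Cache: [rat(c=2) cow(c=3) dog(c=3) yak(c=6)]
  15. access dog: HIT, count now 4. Cache: [rat(c=2) cow(c=3) dog(c=4) yak(c=6)]
  16. access yak: HIT, count now 7. Cache: [rat(c=2) cow(c=3) dog(c=4) yak(c=7)]
  17. access yak: HIT, count now 8. Cache: [rat(c=2) cow(c=3) dog(c=4) yak(c=8)]
  18. access yak: HIT, count now 9. Cache: [rat(c=2) cow(c=3) dog(c=4) yak(c=9)]
  19. access eel: MISS, evict rat(c=2). Cache: [eel(c=1) cow(c=3) dog(c=4) yak(c=9)]
  20. access yak: HIT, count now 10. Cache: [eel(c=1) cow(c=3) dog(c=4) yak(c=10)]
  21. access yak: HIT, count now 11. Cache: [eel(c=1) cow(c=3) dog(c=4) yak(c=11)]
  22. access yak: HIT, count now 12. Cache: [eel(c=1) cow(c=3) dog(c=4) yak(c=12)]
  23. access cow: HIT, count now 4. Cache: [eel(c=1) dog(c=4) cow(c=4) yak(c=12)]
  24. access dog: HIT, count now 5. Cache: [eel(c=1) cow(c=4) dog(c=5) yak(c=12)]
  25. access eel: HIT, count now 2. Cache: [eel(c=2) cow(c=4) dog(c=5) yak(c=12)]
  26. access yak: HIT, count now 13. Cache: [eel(c=2) cow(c=4) dog(c=5) yak(c=13)]
  27. access cow: HIT, count now 5. Cache: [eel(c=2) dog(c=5) cow(c=5) yak(c=13)]
  28. access yak: HIT, count now 14. Cache: [eel(c=2) dog(c=5) cow(c=5) yak(c=14)]
  29. access dog: HIT, count now 6. Cache: [eel(c=2) cow(c=5) dog(c=6) yak(c=14)]
Total: 24 hits, 5 misses, 1 evictions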